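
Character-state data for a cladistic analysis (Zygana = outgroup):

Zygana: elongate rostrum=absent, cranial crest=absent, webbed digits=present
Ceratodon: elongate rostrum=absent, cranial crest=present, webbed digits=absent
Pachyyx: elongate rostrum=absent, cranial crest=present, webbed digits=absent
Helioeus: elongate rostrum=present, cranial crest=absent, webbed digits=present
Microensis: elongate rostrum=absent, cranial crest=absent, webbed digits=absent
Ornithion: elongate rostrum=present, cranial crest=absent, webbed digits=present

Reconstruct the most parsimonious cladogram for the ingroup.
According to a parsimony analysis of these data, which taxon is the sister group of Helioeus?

Character polarity is set by the outgroup: the derived state is whichever differs from the outgroup's state, so for webbed digits the derived state is 'absent', and for the remaining characters it is 'present'.
Only Helioeus and Ornithion show the derived state 'present' for elongate rostrum, supporting them as a clade.
cranial crest: derived state 'present' in Ceratodon and Pachyyx only — synapomorphy for {Ceratodon, Pachyyx}.
webbed digits: derived state 'absent' in Ceratodon, Microensis, and Pachyyx only — synapomorphy for {Ceratodon, Microensis, Pachyyx}.
Most parsimonious ingroup topology: (((Ceratodon,Pachyyx),Microensis),(Helioeus,Ornithion)).
Helioeus and Ornithion form a cherry on this tree, so they are sister taxa.

Ornithion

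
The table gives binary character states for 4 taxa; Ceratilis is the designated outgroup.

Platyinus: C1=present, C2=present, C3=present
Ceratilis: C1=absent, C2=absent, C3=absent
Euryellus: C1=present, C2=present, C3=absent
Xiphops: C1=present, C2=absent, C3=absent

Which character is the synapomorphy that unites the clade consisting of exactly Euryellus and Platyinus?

The outgroup has state 'absent' for every character, so 'present' is the derived state throughout.
C1 (derived state 'present') is shared by all ingroup taxa — unites the whole ingroup.
C2 (derived state 'present') is shared by Euryellus and Platyinus — a synapomorphy uniting that clade.
C3 (derived state 'present') is unique to Platyinus (autapomorphy; uninformative for grouping).
Most parsimonious ingroup topology: (Xiphops,(Euryellus,Platyinus)).
The clade {Euryellus, Platyinus} is supported by C2: its derived state 'present' occurs in exactly those taxa and in no other taxon (including the outgroup).

C2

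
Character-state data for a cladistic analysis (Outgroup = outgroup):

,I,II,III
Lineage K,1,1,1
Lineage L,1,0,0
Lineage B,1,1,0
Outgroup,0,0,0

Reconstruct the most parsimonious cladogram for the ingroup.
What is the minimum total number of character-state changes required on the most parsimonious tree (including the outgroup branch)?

3

The outgroup has state '0' for every character, so '1' is the derived state throughout.
I (derived state '1') is shared by all ingroup taxa — unites the whole ingroup.
Only Lineage B and Lineage K show the derived state '1' for II, supporting them as a clade.
III (derived state '1') is unique to Lineage K (autapomorphy; uninformative for grouping).
Most parsimonious ingroup topology: ((Lineage K,Lineage B),Lineage L).
Changes per character on this tree: I: 1; II: 1; III: 1.
Total = 3.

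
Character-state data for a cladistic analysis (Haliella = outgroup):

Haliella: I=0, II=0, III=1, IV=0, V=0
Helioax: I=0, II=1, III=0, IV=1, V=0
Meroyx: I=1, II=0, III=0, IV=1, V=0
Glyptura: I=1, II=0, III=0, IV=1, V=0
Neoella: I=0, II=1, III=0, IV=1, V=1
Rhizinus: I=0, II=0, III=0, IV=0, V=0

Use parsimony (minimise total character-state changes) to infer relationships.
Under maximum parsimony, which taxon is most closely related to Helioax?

Character polarity is set by the outgroup: the derived state is whichever differs from the outgroup's state, so for III the derived state is '0', and for the remaining characters it is '1'.
I: derived state '1' in Glyptura and Meroyx only — synapomorphy for {Glyptura, Meroyx}.
Only Helioax and Neoella show the derived state '1' for II, supporting them as a clade.
All ingroup taxa share the derived state '0' for III; it defines the ingroup but does not resolve relationships within it.
IV: derived state '1' in Glyptura, Helioax, Meroyx, and Neoella only — synapomorphy for {Glyptura, Helioax, Meroyx, Neoella}.
V: derived state '1' in Neoella only — an autapomorphy, so it tells us nothing about relationships among taxa.
Most parsimonious ingroup topology: (((Helioax,Neoella),(Meroyx,Glyptura)),Rhizinus).
Helioax and Neoella form a cherry on this tree, so they are sister taxa.

Neoella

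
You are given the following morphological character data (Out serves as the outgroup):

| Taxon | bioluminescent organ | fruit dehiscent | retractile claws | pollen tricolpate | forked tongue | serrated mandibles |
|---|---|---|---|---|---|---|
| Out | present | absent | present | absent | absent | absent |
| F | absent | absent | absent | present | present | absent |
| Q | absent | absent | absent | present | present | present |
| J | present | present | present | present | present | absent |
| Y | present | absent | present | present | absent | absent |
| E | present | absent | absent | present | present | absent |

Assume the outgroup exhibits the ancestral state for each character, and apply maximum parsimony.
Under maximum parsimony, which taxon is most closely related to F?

Q

Character polarity is set by the outgroup: the derived state is whichever differs from the outgroup's state, so for bioluminescent organ, retractile claws the derived state is 'absent', and for the remaining characters it is 'present'.
bioluminescent organ: derived state 'absent' in F and Q only — synapomorphy for {F, Q}.
fruit dehiscent (derived state 'present') is unique to J (autapomorphy; uninformative for grouping).
retractile claws: derived state 'absent' in E, F, and Q only — synapomorphy for {E, F, Q}.
All ingroup taxa share the derived state 'present' for pollen tricolpate; it defines the ingroup but does not resolve relationships within it.
forked tongue: derived state 'present' in E, F, J, and Q only — synapomorphy for {E, F, J, Q}.
serrated mandibles (derived state 'present') is unique to Q (autapomorphy; uninformative for grouping).
Most parsimonious ingroup topology: ((((F,Q),E),J),Y).
F and Q form a cherry on this tree, so they are sister taxa.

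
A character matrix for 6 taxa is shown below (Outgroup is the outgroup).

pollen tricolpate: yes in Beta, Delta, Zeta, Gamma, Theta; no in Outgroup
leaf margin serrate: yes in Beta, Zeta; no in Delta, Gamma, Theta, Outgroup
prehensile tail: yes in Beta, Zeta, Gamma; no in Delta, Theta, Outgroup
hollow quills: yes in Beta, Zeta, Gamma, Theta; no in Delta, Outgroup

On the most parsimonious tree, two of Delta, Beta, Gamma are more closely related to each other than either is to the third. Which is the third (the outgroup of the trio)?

The outgroup has state 'no' for every character, so 'yes' is the derived state throughout.
All ingroup taxa share the derived state 'yes' for pollen tricolpate; it defines the ingroup but does not resolve relationships within it.
Only Beta and Zeta show the derived state 'yes' for leaf margin serrate, supporting them as a clade.
prehensile tail: derived state 'yes' in Beta, Gamma, and Zeta only — synapomorphy for {Beta, Gamma, Zeta}.
Only Beta, Gamma, Theta, and Zeta show the derived state 'yes' for hollow quills, supporting them as a clade.
Most parsimonious ingroup topology: (Delta,(((Zeta,Beta),Gamma),Theta)).
Beta and Gamma share a more recent common ancestor with each other than either does with Delta, so Delta is the least closely related of the three.

Delta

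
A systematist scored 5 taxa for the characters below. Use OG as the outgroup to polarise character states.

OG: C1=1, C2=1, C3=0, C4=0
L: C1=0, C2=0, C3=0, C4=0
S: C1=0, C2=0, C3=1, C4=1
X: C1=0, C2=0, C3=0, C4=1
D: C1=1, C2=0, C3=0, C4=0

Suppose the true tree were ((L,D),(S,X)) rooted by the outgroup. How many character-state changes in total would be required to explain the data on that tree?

Map each character onto ((L,D),(S,X)) (rooted by OG) and count the minimum state changes it requires (Fitch parsimony):
C1: 2; C2: 1; C3: 1; C4: 1.
Total tree length = 5.

5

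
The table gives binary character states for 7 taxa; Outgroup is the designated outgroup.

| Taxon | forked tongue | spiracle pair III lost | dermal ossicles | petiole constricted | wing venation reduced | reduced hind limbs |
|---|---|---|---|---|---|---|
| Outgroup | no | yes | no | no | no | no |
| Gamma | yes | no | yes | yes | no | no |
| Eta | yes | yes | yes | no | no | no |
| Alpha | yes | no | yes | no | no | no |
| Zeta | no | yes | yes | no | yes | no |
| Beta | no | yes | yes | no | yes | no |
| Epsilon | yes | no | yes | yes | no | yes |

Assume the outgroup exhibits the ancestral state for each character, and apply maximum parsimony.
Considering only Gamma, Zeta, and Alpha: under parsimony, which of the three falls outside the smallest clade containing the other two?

Zeta

Character polarity is set by the outgroup: the derived state is whichever differs from the outgroup's state, so for spiracle pair III lost the derived state is 'no', and for the remaining characters it is 'yes'.
forked tongue (derived state 'yes') is shared by Alpha, Epsilon, Eta, and Gamma — a synapomorphy uniting that clade.
spiracle pair III lost (derived state 'no') is shared by Alpha, Epsilon, and Gamma — a synapomorphy uniting that clade.
dermal ossicles (derived state 'yes') is shared by all ingroup taxa — unites the whole ingroup.
petiole constricted (derived state 'yes') is shared by Epsilon and Gamma — a synapomorphy uniting that clade.
Only Beta and Zeta show the derived state 'yes' for wing venation reduced, supporting them as a clade.
reduced hind limbs (derived state 'yes') is unique to Epsilon (autapomorphy; uninformative for grouping).
Most parsimonious ingroup topology: ((((Gamma,Epsilon),Alpha),Eta),(Zeta,Beta)).
Alpha and Gamma share a more recent common ancestor with each other than either does with Zeta, so Zeta is the least closely related of the three.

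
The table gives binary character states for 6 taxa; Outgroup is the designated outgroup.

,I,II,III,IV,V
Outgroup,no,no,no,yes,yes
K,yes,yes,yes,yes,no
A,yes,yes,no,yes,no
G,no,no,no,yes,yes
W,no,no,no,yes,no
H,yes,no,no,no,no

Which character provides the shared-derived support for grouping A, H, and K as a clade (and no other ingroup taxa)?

I

Character polarity is set by the outgroup: the derived state is whichever differs from the outgroup's state, so for IV, V the derived state is 'no', and for the remaining characters it is 'yes'.
I (derived state 'yes') is shared by A, H, and K — a synapomorphy uniting that clade.
Only A and K show the derived state 'yes' for II, supporting them as a clade.
III: derived state 'yes' in K only — an autapomorphy, so it tells us nothing about relationships among taxa.
IV: derived state 'no' in H only — an autapomorphy, so it tells us nothing about relationships among taxa.
V (derived state 'no') is shared by A, H, K, and W — a synapomorphy uniting that clade.
Most parsimonious ingroup topology: ((((K,A),H),W),G).
The clade {A, H, K} is supported by I: its derived state 'yes' occurs in exactly those taxa and in no other taxon (including the outgroup).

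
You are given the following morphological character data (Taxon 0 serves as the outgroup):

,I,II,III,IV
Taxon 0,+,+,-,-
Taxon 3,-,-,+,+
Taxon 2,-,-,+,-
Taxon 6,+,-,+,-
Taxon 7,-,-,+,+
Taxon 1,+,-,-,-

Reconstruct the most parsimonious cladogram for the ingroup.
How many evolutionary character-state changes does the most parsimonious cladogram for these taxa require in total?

Character polarity is set by the outgroup: the derived state is whichever differs from the outgroup's state, so for I, II the derived state is '-', and for the remaining characters it is '+'.
I: derived state '-' in Taxon 2, Taxon 3, and Taxon 7 only — synapomorphy for {Taxon 2, Taxon 3, Taxon 7}.
II (derived state '-') is shared by all ingroup taxa — unites the whole ingroup.
Only Taxon 2, Taxon 3, Taxon 6, and Taxon 7 show the derived state '+' for III, supporting them as a clade.
Only Taxon 3 and Taxon 7 show the derived state '+' for IV, supporting them as a clade.
Most parsimonious ingroup topology: ((((Taxon 3,Taxon 7),Taxon 2),Taxon 6),Taxon 1).
Changes per character on this tree: I: 1; II: 1; III: 1; IV: 1.
Total = 4.

4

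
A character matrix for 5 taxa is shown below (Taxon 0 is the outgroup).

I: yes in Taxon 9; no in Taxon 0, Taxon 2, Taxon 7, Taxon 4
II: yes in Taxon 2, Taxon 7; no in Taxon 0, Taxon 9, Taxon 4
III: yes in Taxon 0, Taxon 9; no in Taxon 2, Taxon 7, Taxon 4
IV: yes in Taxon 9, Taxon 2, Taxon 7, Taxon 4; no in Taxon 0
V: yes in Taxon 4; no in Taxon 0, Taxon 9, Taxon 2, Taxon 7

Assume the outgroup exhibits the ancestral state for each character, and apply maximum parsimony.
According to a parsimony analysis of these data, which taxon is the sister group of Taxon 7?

Character polarity is set by the outgroup: the derived state is whichever differs from the outgroup's state, so for III the derived state is 'no', and for the remaining characters it is 'yes'.
I: derived state 'yes' in Taxon 9 only — an autapomorphy, so it tells us nothing about relationships among taxa.
II: derived state 'yes' in Taxon 2 and Taxon 7 only — synapomorphy for {Taxon 2, Taxon 7}.
Only Taxon 2, Taxon 4, and Taxon 7 show the derived state 'no' for III, supporting them as a clade.
IV (derived state 'yes') is shared by all ingroup taxa — unites the whole ingroup.
V: derived state 'yes' in Taxon 4 only — an autapomorphy, so it tells us nothing about relationships among taxa.
Most parsimonious ingroup topology: (Taxon 9,((Taxon 2,Taxon 7),Taxon 4)).
Taxon 7 and Taxon 2 form a cherry on this tree, so they are sister taxa.

Taxon 2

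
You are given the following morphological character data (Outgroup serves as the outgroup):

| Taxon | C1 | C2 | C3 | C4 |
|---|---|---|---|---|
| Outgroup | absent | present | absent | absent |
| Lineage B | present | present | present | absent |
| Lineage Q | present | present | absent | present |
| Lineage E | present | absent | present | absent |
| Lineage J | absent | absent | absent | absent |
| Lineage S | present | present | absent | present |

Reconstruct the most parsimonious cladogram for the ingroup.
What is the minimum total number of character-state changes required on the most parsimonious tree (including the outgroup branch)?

Character polarity is set by the outgroup: the derived state is whichever differs from the outgroup's state, so for C2 the derived state is 'absent', and for the remaining characters it is 'present'.
Only Lineage B, Lineage E, Lineage Q, and Lineage S show the derived state 'present' for C1, supporting them as a clade.
C2 (state 'absent') occurs in Lineage E and Lineage J but conflicts with the nesting implied by the other characters — most parsimoniously interpreted as homoplasy.
C3 (derived state 'present') is shared by Lineage B and Lineage E — a synapomorphy uniting that clade.
Only Lineage Q and Lineage S show the derived state 'present' for C4, supporting them as a clade.
Most parsimonious ingroup topology: (((Lineage B,Lineage E),(Lineage Q,Lineage S)),Lineage J).
Changes per character on this tree: C1: 1; C2: 2; C3: 1; C4: 1.
Total = 5.

5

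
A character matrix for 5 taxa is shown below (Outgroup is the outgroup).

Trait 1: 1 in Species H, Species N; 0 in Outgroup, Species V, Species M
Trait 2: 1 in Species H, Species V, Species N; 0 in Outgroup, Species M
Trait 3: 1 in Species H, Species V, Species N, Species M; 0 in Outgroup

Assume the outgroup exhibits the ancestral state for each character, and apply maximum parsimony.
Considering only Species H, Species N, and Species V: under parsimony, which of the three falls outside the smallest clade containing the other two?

Species V

The outgroup has state '0' for every character, so '1' is the derived state throughout.
Only Species H and Species N show the derived state '1' for Trait 1, supporting them as a clade.
Trait 2 (derived state '1') is shared by Species H, Species N, and Species V — a synapomorphy uniting that clade.
Trait 3 (derived state '1') is shared by all ingroup taxa — unites the whole ingroup.
Most parsimonious ingroup topology: (((Species H,Species N),Species V),Species M).
Species H and Species N share a more recent common ancestor with each other than either does with Species V, so Species V is the least closely related of the three.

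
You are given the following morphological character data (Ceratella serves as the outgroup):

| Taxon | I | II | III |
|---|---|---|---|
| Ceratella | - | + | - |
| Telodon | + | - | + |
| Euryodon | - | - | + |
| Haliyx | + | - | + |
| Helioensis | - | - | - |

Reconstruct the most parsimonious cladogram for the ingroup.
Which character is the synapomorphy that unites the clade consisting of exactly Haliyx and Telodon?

Character polarity is set by the outgroup: the derived state is whichever differs from the outgroup's state, so for II the derived state is '-', and for the remaining characters it is '+'.
I (derived state '+') is shared by Haliyx and Telodon — a synapomorphy uniting that clade.
II (derived state '-') is shared by all ingroup taxa — unites the whole ingroup.
III: derived state '+' in Euryodon, Haliyx, and Telodon only — synapomorphy for {Euryodon, Haliyx, Telodon}.
Most parsimonious ingroup topology: (((Telodon,Haliyx),Euryodon),Helioensis).
The clade {Haliyx, Telodon} is supported by I: its derived state '+' occurs in exactly those taxa and in no other taxon (including the outgroup).

I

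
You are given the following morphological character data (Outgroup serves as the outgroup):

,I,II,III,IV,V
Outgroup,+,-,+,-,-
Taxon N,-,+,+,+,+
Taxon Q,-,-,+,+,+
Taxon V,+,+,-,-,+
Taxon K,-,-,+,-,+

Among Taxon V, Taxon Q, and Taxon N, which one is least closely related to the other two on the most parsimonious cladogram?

Character polarity is set by the outgroup: the derived state is whichever differs from the outgroup's state, so for I, III the derived state is '-', and for the remaining characters it is '+'.
Only Taxon K, Taxon N, and Taxon Q show the derived state '-' for I, supporting them as a clade.
II (state '+') occurs in Taxon N and Taxon V but conflicts with the nesting implied by the other characters — most parsimoniously interpreted as homoplasy.
III (derived state '-') is unique to Taxon V (autapomorphy; uninformative for grouping).
IV (derived state '+') is shared by Taxon N and Taxon Q — a synapomorphy uniting that clade.
V (derived state '+') is shared by all ingroup taxa — unites the whole ingroup.
Most parsimonious ingroup topology: (((Taxon N,Taxon Q),Taxon K),Taxon V).
Taxon Q and Taxon N share a more recent common ancestor with each other than either does with Taxon V, so Taxon V is the least closely related of the three.

Taxon V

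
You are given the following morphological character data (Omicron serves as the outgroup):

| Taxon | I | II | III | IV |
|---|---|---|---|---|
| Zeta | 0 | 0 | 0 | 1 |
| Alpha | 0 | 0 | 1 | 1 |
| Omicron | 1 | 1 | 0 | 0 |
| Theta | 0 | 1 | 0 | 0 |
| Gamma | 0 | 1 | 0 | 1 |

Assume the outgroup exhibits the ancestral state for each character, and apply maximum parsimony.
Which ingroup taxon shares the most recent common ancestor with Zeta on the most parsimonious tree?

Character polarity is set by the outgroup: the derived state is whichever differs from the outgroup's state, so for I, II the derived state is '0', and for the remaining characters it is '1'.
I (derived state '0') is shared by all ingroup taxa — unites the whole ingroup.
Only Alpha and Zeta show the derived state '0' for II, supporting them as a clade.
III: derived state '1' in Alpha only — an autapomorphy, so it tells us nothing about relationships among taxa.
IV: derived state '1' in Alpha, Gamma, and Zeta only — synapomorphy for {Alpha, Gamma, Zeta}.
Most parsimonious ingroup topology: (((Alpha,Zeta),Gamma),Theta).
Zeta and Alpha form a cherry on this tree, so they are sister taxa.

Alpha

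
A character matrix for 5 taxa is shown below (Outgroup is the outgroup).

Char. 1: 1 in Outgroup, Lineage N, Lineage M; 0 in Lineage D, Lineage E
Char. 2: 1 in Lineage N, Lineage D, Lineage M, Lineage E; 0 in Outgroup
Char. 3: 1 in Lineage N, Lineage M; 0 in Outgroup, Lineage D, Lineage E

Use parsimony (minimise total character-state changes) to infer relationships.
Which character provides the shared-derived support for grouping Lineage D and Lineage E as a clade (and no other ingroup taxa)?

Character polarity is set by the outgroup: the derived state is whichever differs from the outgroup's state, so for Char. 1 the derived state is '0', and for the remaining characters it is '1'.
Char. 1 (derived state '0') is shared by Lineage D and Lineage E — a synapomorphy uniting that clade.
Char. 2 (derived state '1') is shared by all ingroup taxa — unites the whole ingroup.
Char. 3: derived state '1' in Lineage M and Lineage N only — synapomorphy for {Lineage M, Lineage N}.
Most parsimonious ingroup topology: ((Lineage N,Lineage M),(Lineage D,Lineage E)).
The clade {Lineage D, Lineage E} is supported by Char. 1: its derived state '0' occurs in exactly those taxa and in no other taxon (including the outgroup).

Char. 1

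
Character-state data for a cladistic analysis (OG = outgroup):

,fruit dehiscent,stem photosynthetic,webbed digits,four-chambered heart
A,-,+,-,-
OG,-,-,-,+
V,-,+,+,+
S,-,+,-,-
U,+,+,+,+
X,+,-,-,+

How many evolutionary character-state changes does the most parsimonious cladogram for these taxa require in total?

Character polarity is set by the outgroup: the derived state is whichever differs from the outgroup's state, so for four-chambered heart the derived state is '-', and for the remaining characters it is '+'.
fruit dehiscent groups U and X, which is incompatible with the clades supported by the remaining characters; treating it as convergent (homoplasy) costs fewer steps than any alternative tree.
stem photosynthetic (derived state '+') is shared by A, S, U, and V — a synapomorphy uniting that clade.
webbed digits (derived state '+') is shared by U and V — a synapomorphy uniting that clade.
four-chambered heart: derived state '-' in A and S only — synapomorphy for {A, S}.
Most parsimonious ingroup topology: (((U,V),(A,S)),X).
Changes per character on this tree: fruit dehiscent: 2; stem photosynthetic: 1; webbed digits: 1; four-chambered heart: 1.
Total = 5.

5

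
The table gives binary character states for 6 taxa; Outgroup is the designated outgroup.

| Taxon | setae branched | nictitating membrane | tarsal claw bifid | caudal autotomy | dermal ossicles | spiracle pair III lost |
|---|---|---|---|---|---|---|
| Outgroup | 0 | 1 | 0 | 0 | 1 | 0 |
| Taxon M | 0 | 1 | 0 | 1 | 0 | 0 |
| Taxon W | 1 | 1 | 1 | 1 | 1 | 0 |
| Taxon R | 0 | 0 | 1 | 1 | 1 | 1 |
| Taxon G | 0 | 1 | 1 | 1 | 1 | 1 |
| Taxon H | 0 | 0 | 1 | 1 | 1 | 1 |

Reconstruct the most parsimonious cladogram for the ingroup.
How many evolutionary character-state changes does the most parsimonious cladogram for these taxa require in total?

6

Character polarity is set by the outgroup: the derived state is whichever differs from the outgroup's state, so for nictitating membrane, dermal ossicles the derived state is '0', and for the remaining characters it is '1'.
setae branched (derived state '1') is unique to Taxon W (autapomorphy; uninformative for grouping).
nictitating membrane: derived state '0' in Taxon H and Taxon R only — synapomorphy for {Taxon H, Taxon R}.
Only Taxon G, Taxon H, Taxon R, and Taxon W show the derived state '1' for tarsal claw bifid, supporting them as a clade.
caudal autotomy (derived state '1') is shared by all ingroup taxa — unites the whole ingroup.
dermal ossicles (derived state '0') is unique to Taxon M (autapomorphy; uninformative for grouping).
spiracle pair III lost: derived state '1' in Taxon G, Taxon H, and Taxon R only — synapomorphy for {Taxon G, Taxon H, Taxon R}.
Most parsimonious ingroup topology: (Taxon M,(Taxon W,((Taxon R,Taxon H),Taxon G))).
Changes per character on this tree: setae branched: 1; nictitating membrane: 1; tarsal claw bifid: 1; caudal autotomy: 1; dermal ossicles: 1; spiracle pair III lost: 1.
Total = 6.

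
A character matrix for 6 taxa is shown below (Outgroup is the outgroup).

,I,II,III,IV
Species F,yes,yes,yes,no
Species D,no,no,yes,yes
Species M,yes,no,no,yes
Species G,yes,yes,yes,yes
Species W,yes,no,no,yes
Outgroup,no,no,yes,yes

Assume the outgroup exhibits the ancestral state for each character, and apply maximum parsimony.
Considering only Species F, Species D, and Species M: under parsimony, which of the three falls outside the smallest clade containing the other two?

Species D

Character polarity is set by the outgroup: the derived state is whichever differs from the outgroup's state, so for III, IV the derived state is 'no', and for the remaining characters it is 'yes'.
I (derived state 'yes') is shared by Species F, Species G, Species M, and Species W — a synapomorphy uniting that clade.
II: derived state 'yes' in Species F and Species G only — synapomorphy for {Species F, Species G}.
III (derived state 'no') is shared by Species M and Species W — a synapomorphy uniting that clade.
IV (derived state 'no') is unique to Species F (autapomorphy; uninformative for grouping).
Most parsimonious ingroup topology: (((Species F,Species G),(Species W,Species M)),Species D).
Species M and Species F share a more recent common ancestor with each other than either does with Species D, so Species D is the least closely related of the three.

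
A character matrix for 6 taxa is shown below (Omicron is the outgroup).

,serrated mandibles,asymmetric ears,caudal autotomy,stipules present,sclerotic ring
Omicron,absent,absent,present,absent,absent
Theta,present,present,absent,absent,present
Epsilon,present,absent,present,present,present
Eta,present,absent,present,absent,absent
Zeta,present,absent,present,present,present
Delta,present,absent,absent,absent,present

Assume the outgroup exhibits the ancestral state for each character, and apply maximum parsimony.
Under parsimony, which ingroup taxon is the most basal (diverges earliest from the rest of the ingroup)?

Character polarity is set by the outgroup: the derived state is whichever differs from the outgroup's state, so for caudal autotomy the derived state is 'absent', and for the remaining characters it is 'present'.
All ingroup taxa share the derived state 'present' for serrated mandibles; it defines the ingroup but does not resolve relationships within it.
asymmetric ears (derived state 'present') is unique to Theta (autapomorphy; uninformative for grouping).
caudal autotomy (derived state 'absent') is shared by Delta and Theta — a synapomorphy uniting that clade.
stipules present: derived state 'present' in Epsilon and Zeta only — synapomorphy for {Epsilon, Zeta}.
Only Delta, Epsilon, Theta, and Zeta show the derived state 'present' for sclerotic ring, supporting them as a clade.
Most parsimonious ingroup topology: (((Theta,Delta),(Epsilon,Zeta)),Eta).
Eta is sister to the clade containing all other ingroup taxa, so it is the earliest-diverging (most basal) ingroup lineage.

Eta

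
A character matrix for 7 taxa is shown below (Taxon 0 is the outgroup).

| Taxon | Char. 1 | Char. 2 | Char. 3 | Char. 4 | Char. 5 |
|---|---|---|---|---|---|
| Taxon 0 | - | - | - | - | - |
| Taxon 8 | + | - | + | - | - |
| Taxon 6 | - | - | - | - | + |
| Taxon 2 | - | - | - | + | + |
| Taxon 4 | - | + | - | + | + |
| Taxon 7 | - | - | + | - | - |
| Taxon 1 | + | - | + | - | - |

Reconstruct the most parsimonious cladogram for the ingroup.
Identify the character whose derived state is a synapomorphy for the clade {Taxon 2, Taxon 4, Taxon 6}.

The outgroup has state '-' for every character, so '+' is the derived state throughout.
Char. 1: derived state '+' in Taxon 1 and Taxon 8 only — synapomorphy for {Taxon 1, Taxon 8}.
Char. 2 (derived state '+') is unique to Taxon 4 (autapomorphy; uninformative for grouping).
Only Taxon 1, Taxon 7, and Taxon 8 show the derived state '+' for Char. 3, supporting them as a clade.
Char. 4 (derived state '+') is shared by Taxon 2 and Taxon 4 — a synapomorphy uniting that clade.
Char. 5 (derived state '+') is shared by Taxon 2, Taxon 4, and Taxon 6 — a synapomorphy uniting that clade.
Most parsimonious ingroup topology: (((Taxon 8,Taxon 1),Taxon 7),(Taxon 6,(Taxon 2,Taxon 4))).
The clade {Taxon 2, Taxon 4, Taxon 6} is supported by Char. 5: its derived state '+' occurs in exactly those taxa and in no other taxon (including the outgroup).

Char. 5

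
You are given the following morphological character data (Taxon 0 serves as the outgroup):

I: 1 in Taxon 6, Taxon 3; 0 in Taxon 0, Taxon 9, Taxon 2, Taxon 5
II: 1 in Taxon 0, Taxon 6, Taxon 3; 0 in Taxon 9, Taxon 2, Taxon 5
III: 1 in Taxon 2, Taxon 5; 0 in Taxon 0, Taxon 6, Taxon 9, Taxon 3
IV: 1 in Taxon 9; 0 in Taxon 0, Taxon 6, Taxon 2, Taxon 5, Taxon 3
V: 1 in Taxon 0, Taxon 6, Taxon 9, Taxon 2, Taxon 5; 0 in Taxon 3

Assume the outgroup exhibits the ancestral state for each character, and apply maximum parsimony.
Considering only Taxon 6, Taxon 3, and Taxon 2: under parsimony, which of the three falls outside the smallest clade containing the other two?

Character polarity is set by the outgroup: the derived state is whichever differs from the outgroup's state, so for II, V the derived state is '0', and for the remaining characters it is '1'.
I: derived state '1' in Taxon 3 and Taxon 6 only — synapomorphy for {Taxon 3, Taxon 6}.
II (derived state '0') is shared by Taxon 2, Taxon 5, and Taxon 9 — a synapomorphy uniting that clade.
Only Taxon 2 and Taxon 5 show the derived state '1' for III, supporting them as a clade.
IV: derived state '1' in Taxon 9 only — an autapomorphy, so it tells us nothing about relationships among taxa.
V (derived state '0') is unique to Taxon 3 (autapomorphy; uninformative for grouping).
Most parsimonious ingroup topology: ((Taxon 6,Taxon 3),(Taxon 9,(Taxon 2,Taxon 5))).
Taxon 3 and Taxon 6 share a more recent common ancestor with each other than either does with Taxon 2, so Taxon 2 is the least closely related of the three.

Taxon 2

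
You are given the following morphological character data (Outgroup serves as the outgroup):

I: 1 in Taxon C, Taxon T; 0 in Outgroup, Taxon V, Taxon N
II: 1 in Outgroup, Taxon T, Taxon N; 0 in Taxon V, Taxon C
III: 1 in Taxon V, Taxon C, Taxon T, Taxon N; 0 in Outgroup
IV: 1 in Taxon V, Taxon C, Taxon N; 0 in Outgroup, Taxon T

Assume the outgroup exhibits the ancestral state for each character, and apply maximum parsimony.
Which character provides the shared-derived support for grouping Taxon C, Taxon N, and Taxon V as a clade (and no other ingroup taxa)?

Character polarity is set by the outgroup: the derived state is whichever differs from the outgroup's state, so for II the derived state is '0', and for the remaining characters it is '1'.
I (state '1') occurs in Taxon C and Taxon T but conflicts with the nesting implied by the other characters — most parsimoniously interpreted as homoplasy.
II: derived state '0' in Taxon C and Taxon V only — synapomorphy for {Taxon C, Taxon V}.
All ingroup taxa share the derived state '1' for III; it defines the ingroup but does not resolve relationships within it.
Only Taxon C, Taxon N, and Taxon V show the derived state '1' for IV, supporting them as a clade.
Most parsimonious ingroup topology: (((Taxon V,Taxon C),Taxon N),Taxon T).
The clade {Taxon C, Taxon N, Taxon V} is supported by IV: its derived state '1' occurs in exactly those taxa and in no other taxon (including the outgroup).

IV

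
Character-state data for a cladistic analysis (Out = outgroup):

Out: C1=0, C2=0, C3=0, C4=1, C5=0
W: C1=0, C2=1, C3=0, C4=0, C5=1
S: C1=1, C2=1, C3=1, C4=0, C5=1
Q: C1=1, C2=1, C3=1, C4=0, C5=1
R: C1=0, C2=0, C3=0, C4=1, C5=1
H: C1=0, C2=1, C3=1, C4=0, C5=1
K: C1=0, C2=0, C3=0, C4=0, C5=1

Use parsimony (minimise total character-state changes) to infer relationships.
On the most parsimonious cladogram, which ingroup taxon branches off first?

R

Character polarity is set by the outgroup: the derived state is whichever differs from the outgroup's state, so for C4 the derived state is '0', and for the remaining characters it is '1'.
C1 (derived state '1') is shared by Q and S — a synapomorphy uniting that clade.
C2 (derived state '1') is shared by H, Q, S, and W — a synapomorphy uniting that clade.
C3 (derived state '1') is shared by H, Q, and S — a synapomorphy uniting that clade.
C4 (derived state '0') is shared by H, K, Q, S, and W — a synapomorphy uniting that clade.
All ingroup taxa share the derived state '1' for C5; it defines the ingroup but does not resolve relationships within it.
Most parsimonious ingroup topology: (((W,((S,Q),H)),K),R).
R is sister to the clade containing all other ingroup taxa, so it is the earliest-diverging (most basal) ingroup lineage.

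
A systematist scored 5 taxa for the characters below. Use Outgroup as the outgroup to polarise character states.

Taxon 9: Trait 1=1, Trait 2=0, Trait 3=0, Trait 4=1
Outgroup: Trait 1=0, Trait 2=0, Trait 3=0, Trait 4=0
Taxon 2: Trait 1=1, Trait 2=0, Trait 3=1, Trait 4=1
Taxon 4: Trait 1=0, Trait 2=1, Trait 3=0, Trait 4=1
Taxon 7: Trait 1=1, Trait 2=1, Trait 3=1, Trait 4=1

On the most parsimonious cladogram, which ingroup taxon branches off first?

Taxon 4

The outgroup has state '0' for every character, so '1' is the derived state throughout.
Trait 1: derived state '1' in Taxon 2, Taxon 7, and Taxon 9 only — synapomorphy for {Taxon 2, Taxon 7, Taxon 9}.
Trait 2 groups Taxon 4 and Taxon 7, which is incompatible with the clades supported by the remaining characters; treating it as convergent (homoplasy) costs fewer steps than any alternative tree.
Trait 3: derived state '1' in Taxon 2 and Taxon 7 only — synapomorphy for {Taxon 2, Taxon 7}.
Trait 4 (derived state '1') is shared by all ingroup taxa — unites the whole ingroup.
Most parsimonious ingroup topology: (((Taxon 2,Taxon 7),Taxon 9),Taxon 4).
Taxon 4 is sister to the clade containing all other ingroup taxa, so it is the earliest-diverging (most basal) ingroup lineage.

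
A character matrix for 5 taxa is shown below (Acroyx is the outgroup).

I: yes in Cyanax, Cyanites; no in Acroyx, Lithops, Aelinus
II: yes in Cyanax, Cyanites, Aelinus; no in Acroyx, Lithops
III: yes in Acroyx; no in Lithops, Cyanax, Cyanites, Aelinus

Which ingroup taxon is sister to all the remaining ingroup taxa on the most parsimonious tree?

Lithops

Character polarity is set by the outgroup: the derived state is whichever differs from the outgroup's state, so for III the derived state is 'no', and for the remaining characters it is 'yes'.
I: derived state 'yes' in Cyanax and Cyanites only — synapomorphy for {Cyanax, Cyanites}.
II: derived state 'yes' in Aelinus, Cyanax, and Cyanites only — synapomorphy for {Aelinus, Cyanax, Cyanites}.
All ingroup taxa share the derived state 'no' for III; it defines the ingroup but does not resolve relationships within it.
Most parsimonious ingroup topology: (Lithops,((Cyanax,Cyanites),Aelinus)).
Lithops is sister to the clade containing all other ingroup taxa, so it is the earliest-diverging (most basal) ingroup lineage.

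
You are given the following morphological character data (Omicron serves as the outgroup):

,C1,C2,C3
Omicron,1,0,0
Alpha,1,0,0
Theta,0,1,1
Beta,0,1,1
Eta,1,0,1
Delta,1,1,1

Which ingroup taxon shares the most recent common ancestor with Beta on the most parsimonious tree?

Character polarity is set by the outgroup: the derived state is whichever differs from the outgroup's state, so for C1 the derived state is '0', and for the remaining characters it is '1'.
Only Beta and Theta show the derived state '0' for C1, supporting them as a clade.
C2 (derived state '1') is shared by Beta, Delta, and Theta — a synapomorphy uniting that clade.
Only Beta, Delta, Eta, and Theta show the derived state '1' for C3, supporting them as a clade.
Most parsimonious ingroup topology: (Alpha,(((Theta,Beta),Delta),Eta)).
Beta and Theta form a cherry on this tree, so they are sister taxa.

Theta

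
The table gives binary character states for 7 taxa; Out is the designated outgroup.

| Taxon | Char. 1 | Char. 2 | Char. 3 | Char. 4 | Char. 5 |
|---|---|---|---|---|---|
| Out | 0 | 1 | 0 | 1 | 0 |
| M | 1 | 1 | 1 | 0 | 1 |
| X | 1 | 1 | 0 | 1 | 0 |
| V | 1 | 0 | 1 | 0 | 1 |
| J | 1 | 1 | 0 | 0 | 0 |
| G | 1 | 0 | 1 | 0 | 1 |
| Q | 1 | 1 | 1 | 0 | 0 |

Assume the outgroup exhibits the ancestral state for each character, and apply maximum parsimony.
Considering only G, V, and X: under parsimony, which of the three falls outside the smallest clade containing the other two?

Character polarity is set by the outgroup: the derived state is whichever differs from the outgroup's state, so for Char. 2, Char. 4 the derived state is '0', and for the remaining characters it is '1'.
Char. 1 (derived state '1') is shared by all ingroup taxa — unites the whole ingroup.
Only G and V show the derived state '0' for Char. 2, supporting them as a clade.
Char. 3: derived state '1' in G, M, Q, and V only — synapomorphy for {G, M, Q, V}.
Only G, J, M, Q, and V show the derived state '0' for Char. 4, supporting them as a clade.
Only G, M, and V show the derived state '1' for Char. 5, supporting them as a clade.
Most parsimonious ingroup topology: ((((M,(V,G)),Q),J),X).
V and G share a more recent common ancestor with each other than either does with X, so X is the least closely related of the three.

X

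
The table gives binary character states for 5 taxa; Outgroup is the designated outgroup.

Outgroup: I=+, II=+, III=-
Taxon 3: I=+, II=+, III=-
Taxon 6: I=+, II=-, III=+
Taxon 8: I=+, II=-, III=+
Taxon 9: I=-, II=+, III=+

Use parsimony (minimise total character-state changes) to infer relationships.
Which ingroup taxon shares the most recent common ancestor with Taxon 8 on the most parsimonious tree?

Character polarity is set by the outgroup: the derived state is whichever differs from the outgroup's state, so for I, II the derived state is '-', and for the remaining characters it is '+'.
I: derived state '-' in Taxon 9 only — an autapomorphy, so it tells us nothing about relationships among taxa.
Only Taxon 6 and Taxon 8 show the derived state '-' for II, supporting them as a clade.
III: derived state '+' in Taxon 6, Taxon 8, and Taxon 9 only — synapomorphy for {Taxon 6, Taxon 8, Taxon 9}.
Most parsimonious ingroup topology: (Taxon 3,((Taxon 6,Taxon 8),Taxon 9)).
Taxon 8 and Taxon 6 form a cherry on this tree, so they are sister taxa.

Taxon 6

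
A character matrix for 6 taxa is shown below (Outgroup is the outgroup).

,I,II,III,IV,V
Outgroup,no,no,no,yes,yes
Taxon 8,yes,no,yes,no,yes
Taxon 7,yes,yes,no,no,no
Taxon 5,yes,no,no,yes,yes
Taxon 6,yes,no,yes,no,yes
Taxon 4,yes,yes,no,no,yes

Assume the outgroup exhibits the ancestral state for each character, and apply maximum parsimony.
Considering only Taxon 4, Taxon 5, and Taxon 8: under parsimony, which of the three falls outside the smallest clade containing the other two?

Taxon 5

Character polarity is set by the outgroup: the derived state is whichever differs from the outgroup's state, so for IV, V the derived state is 'no', and for the remaining characters it is 'yes'.
I (derived state 'yes') is shared by all ingroup taxa — unites the whole ingroup.
Only Taxon 4 and Taxon 7 show the derived state 'yes' for II, supporting them as a clade.
III (derived state 'yes') is shared by Taxon 6 and Taxon 8 — a synapomorphy uniting that clade.
IV: derived state 'no' in Taxon 4, Taxon 6, Taxon 7, and Taxon 8 only — synapomorphy for {Taxon 4, Taxon 6, Taxon 7, Taxon 8}.
V: derived state 'no' in Taxon 7 only — an autapomorphy, so it tells us nothing about relationships among taxa.
Most parsimonious ingroup topology: (((Taxon 8,Taxon 6),(Taxon 7,Taxon 4)),Taxon 5).
Taxon 8 and Taxon 4 share a more recent common ancestor with each other than either does with Taxon 5, so Taxon 5 is the least closely related of the three.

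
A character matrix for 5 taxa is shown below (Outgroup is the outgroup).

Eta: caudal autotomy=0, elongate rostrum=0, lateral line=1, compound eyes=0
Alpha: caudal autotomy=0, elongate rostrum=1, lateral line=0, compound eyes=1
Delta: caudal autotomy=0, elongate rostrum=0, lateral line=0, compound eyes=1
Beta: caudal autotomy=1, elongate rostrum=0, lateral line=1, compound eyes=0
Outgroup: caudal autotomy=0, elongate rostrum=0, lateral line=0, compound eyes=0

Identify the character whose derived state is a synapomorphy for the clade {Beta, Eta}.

The outgroup has state '0' for every character, so '1' is the derived state throughout.
caudal autotomy (derived state '1') is unique to Beta (autapomorphy; uninformative for grouping).
elongate rostrum: derived state '1' in Alpha only — an autapomorphy, so it tells us nothing about relationships among taxa.
Only Beta and Eta show the derived state '1' for lateral line, supporting them as a clade.
compound eyes: derived state '1' in Alpha and Delta only — synapomorphy for {Alpha, Delta}.
Most parsimonious ingroup topology: ((Alpha,Delta),(Beta,Eta)).
The clade {Beta, Eta} is supported by lateral line: its derived state '1' occurs in exactly those taxa and in no other taxon (including the outgroup).

lateral line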